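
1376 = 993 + 383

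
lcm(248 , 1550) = 6200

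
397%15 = 7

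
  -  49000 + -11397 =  - 60397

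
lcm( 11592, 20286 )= 81144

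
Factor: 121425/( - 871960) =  - 2^ ( - 3)*3^1*5^1 * 1619^1*21799^( - 1)  =  - 24285/174392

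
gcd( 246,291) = 3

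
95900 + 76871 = 172771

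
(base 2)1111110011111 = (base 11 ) 609A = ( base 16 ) 1f9f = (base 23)f6m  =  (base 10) 8095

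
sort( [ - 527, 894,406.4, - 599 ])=[- 599,-527,406.4, 894 ] 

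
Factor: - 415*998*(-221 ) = 91531570  =  2^1*5^1*13^1*17^1*83^1*499^1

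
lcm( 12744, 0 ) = 0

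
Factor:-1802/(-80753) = 2^1*17^1*23^(  -  1) * 53^1 * 3511^( - 1 )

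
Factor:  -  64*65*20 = - 2^8*5^2*13^1 = - 83200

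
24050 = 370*65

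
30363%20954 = 9409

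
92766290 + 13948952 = 106715242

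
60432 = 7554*8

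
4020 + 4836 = 8856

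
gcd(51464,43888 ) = 8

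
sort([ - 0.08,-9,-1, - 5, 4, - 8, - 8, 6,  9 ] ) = [ - 9, - 8,  -  8, - 5, - 1, - 0.08,4,6,9 ] 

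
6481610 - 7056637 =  - 575027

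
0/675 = 0 = 0.00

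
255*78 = 19890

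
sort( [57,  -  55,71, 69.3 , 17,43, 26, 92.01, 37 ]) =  [ -55,  17,26,  37, 43, 57, 69.3, 71,92.01 ] 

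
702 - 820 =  - 118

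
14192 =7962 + 6230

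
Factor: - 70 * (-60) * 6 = 2^4 * 3^2*5^2*7^1 = 25200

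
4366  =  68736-64370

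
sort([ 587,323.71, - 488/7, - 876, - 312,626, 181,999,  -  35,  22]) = [ -876, - 312  ,-488/7,- 35,22, 181,323.71,587, 626,999 ]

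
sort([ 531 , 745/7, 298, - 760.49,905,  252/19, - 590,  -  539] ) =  [ -760.49, -590,-539, 252/19 , 745/7, 298 , 531,905 ] 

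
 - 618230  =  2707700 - 3325930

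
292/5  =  292/5 = 58.40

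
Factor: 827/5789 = 1/7 =7^(  -  1 )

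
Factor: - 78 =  - 2^1*3^1*13^1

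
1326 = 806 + 520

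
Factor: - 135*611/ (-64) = 2^( - 6) * 3^3 *5^1*13^1*47^1 = 82485/64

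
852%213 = 0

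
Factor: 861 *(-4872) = - 4194792  =  - 2^3*3^2 * 7^2 * 29^1*41^1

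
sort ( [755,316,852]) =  [ 316, 755,852]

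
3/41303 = 3/41303 =0.00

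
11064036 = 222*49838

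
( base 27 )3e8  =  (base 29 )31l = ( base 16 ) a0d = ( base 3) 10112022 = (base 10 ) 2573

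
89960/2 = 44980 = 44980.00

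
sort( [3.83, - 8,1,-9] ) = [-9, - 8,1,3.83 ] 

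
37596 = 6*6266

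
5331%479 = 62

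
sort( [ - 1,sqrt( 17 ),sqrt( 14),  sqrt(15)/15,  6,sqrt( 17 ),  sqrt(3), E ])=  [-1, sqrt(15) /15,  sqrt (3 ),E,sqrt( 14),sqrt( 17 ), sqrt( 17),6 ] 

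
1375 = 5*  275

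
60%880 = 60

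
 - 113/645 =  - 1  +  532/645  =  - 0.18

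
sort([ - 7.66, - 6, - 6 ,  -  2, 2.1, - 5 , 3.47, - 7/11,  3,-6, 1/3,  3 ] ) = [-7.66, - 6, -6, - 6,-5, - 2, - 7/11, 1/3, 2.1, 3,3,3.47]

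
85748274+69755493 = 155503767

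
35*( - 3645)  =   - 127575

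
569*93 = 52917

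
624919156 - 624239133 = 680023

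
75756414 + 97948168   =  173704582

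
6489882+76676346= 83166228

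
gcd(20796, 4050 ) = 6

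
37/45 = 37/45 = 0.82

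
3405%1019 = 348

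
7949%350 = 249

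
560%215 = 130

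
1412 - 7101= -5689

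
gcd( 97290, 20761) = 1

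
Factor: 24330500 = 2^2*5^3 * 48661^1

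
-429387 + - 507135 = -936522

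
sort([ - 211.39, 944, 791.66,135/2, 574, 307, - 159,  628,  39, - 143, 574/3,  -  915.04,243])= [ - 915.04,-211.39,-159, -143, 39 , 135/2, 574/3,243 , 307,574, 628,791.66,944] 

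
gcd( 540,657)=9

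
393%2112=393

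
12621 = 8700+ 3921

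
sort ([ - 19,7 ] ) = [-19,7 ]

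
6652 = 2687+3965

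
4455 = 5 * 891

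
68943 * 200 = 13788600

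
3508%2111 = 1397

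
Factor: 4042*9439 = 2^1*43^1*47^1*9439^1 = 38152438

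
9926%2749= 1679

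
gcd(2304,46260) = 36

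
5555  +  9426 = 14981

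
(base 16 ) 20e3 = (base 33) 7o4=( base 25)DBJ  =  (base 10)8419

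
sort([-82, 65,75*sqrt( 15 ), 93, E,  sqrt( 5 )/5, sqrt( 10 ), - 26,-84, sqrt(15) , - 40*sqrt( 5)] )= [ - 40 *sqrt(5), - 84, - 82, - 26 , sqrt( 5)/5 , E , sqrt( 10),  sqrt ( 15 ),  65,93, 75 *sqrt( 15 )]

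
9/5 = 1 + 4/5 = 1.80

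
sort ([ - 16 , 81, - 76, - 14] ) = [ - 76 , - 16, - 14 , 81 ]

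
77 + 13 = 90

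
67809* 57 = 3865113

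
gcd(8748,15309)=2187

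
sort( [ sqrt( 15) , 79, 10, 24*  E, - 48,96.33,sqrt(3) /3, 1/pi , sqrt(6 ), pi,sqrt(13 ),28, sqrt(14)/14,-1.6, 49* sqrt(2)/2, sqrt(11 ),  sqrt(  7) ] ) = [  -  48,- 1.6,sqrt( 14) /14 , 1/pi, sqrt(3)/3 , sqrt(6), sqrt (7), pi, sqrt(11),sqrt(13) , sqrt(15),10, 28 , 49*sqrt(2 ) /2,24*E,79, 96.33 ]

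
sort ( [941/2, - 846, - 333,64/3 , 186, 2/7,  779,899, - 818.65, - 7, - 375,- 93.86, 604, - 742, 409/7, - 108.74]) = [ - 846, - 818.65,-742, - 375, - 333 , - 108.74,-93.86,-7,2/7, 64/3,409/7, 186,941/2,604,779, 899]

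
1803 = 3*601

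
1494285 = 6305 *237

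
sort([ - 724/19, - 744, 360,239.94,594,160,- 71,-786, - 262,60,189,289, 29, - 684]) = [-786, - 744, - 684,- 262, - 71, - 724/19, 29,60,160,189, 239.94, 289, 360, 594]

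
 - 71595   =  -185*387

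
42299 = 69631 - 27332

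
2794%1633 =1161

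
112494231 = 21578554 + 90915677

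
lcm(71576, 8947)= 71576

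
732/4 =183 = 183.00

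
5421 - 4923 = 498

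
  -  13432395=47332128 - 60764523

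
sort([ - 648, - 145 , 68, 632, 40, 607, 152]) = [ - 648, - 145,40, 68,152, 607, 632 ]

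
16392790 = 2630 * 6233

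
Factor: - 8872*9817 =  - 87096424 =- 2^3*1109^1*9817^1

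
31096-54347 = -23251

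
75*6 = 450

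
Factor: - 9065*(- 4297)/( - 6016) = - 2^(-7)*5^1*7^2  *  37^1*47^( - 1)*4297^1  =  - 38952305/6016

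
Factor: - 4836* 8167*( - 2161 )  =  2^2 * 3^1* 13^1 * 31^1*2161^1*8167^1 =85350017532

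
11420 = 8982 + 2438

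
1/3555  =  1/3555 =0.00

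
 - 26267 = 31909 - 58176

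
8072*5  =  40360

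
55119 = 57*967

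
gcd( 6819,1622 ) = 1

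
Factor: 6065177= 6065177^1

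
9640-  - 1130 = 10770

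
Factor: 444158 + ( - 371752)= 72406 = 2^1*41^1*883^1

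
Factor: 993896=2^3*283^1*439^1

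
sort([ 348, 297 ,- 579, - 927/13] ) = [ - 579, - 927/13,297, 348]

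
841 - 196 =645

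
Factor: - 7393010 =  - 2^1*5^1 * 739301^1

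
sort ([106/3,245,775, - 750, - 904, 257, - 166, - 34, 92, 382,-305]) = [ - 904,-750, - 305, - 166, - 34 , 106/3, 92,  245, 257,382, 775]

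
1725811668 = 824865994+900945674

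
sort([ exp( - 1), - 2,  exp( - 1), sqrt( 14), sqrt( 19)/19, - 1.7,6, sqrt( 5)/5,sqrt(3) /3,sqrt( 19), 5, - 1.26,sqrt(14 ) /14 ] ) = [ -2, - 1.7, - 1.26,sqrt(19)/19, sqrt( 14)/14,exp( - 1),exp(- 1) , sqrt(5)/5,sqrt( 3)/3, sqrt( 14), sqrt( 19), 5,  6]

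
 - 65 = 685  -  750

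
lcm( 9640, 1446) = 28920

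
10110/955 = 2022/191=10.59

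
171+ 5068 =5239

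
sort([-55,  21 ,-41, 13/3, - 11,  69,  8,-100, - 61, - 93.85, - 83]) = [-100, - 93.85,  -  83,-61, - 55, - 41,- 11,13/3, 8, 21,69]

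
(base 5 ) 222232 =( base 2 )1111010001001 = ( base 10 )7817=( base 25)cch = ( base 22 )G37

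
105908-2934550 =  - 2828642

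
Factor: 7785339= 3^1*23^1*112831^1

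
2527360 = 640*3949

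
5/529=5/529 = 0.01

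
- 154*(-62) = 9548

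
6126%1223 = 11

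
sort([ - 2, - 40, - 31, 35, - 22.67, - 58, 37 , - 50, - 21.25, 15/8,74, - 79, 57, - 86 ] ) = [ - 86, - 79, - 58, - 50, - 40, -31, -22.67 , - 21.25, - 2, 15/8, 35, 37, 57, 74]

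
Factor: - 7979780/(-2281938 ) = 3989890/1140969 = 2^1*3^( - 1)*5^1 * 19^ ( - 1)*37^ ( - 1 ) * 541^(  -  1 )*398989^1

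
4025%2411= 1614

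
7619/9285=7619/9285=0.82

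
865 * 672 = 581280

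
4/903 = 4/903 = 0.00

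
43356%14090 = 1086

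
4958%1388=794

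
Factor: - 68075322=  - 2^1 *3^1 * 7^1*1620841^1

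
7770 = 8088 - 318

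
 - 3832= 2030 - 5862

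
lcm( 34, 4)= 68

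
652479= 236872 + 415607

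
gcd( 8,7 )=1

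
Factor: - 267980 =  - 2^2*5^1*13399^1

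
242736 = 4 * 60684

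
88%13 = 10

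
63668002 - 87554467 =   -  23886465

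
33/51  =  11/17 = 0.65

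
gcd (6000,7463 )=1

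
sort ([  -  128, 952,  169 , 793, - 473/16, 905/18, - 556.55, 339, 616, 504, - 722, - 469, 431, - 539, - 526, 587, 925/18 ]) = [-722, -556.55, - 539, - 526, - 469, - 128, - 473/16, 905/18, 925/18, 169, 339,431, 504,587,616, 793, 952] 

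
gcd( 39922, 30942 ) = 2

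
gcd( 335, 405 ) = 5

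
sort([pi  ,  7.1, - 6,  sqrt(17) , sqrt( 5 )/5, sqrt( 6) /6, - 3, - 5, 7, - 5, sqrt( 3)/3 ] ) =[ - 6, - 5, - 5, - 3,sqrt ( 6)/6,  sqrt( 5 ) /5,sqrt (3)/3,pi, sqrt(17 ),7  ,  7.1]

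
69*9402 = 648738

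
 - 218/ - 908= 109/454  =  0.24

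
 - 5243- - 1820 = - 3423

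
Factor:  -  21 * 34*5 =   -  3570 = - 2^1 * 3^1*5^1*7^1*17^1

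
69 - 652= - 583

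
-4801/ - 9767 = 4801/9767  =  0.49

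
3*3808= 11424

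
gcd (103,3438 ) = 1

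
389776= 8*48722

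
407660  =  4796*85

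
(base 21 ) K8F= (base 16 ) 232B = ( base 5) 242003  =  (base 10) 9003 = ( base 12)5263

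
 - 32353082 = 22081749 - 54434831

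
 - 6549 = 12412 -18961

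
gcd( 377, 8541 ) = 13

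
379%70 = 29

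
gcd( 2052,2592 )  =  108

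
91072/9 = 91072/9 = 10119.11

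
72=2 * 36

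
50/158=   25/79 = 0.32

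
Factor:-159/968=  -  2^(-3 ) * 3^1*11^( - 2) * 53^1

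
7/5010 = 7/5010= 0.00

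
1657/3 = 552+1/3 = 552.33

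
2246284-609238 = 1637046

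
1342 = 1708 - 366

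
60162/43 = 1399 + 5/43 = 1399.12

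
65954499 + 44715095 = 110669594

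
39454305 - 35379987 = 4074318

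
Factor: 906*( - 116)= -105096 = -  2^3*3^1*29^1*151^1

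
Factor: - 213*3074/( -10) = 327381/5 = 3^1*5^( - 1)*29^1*53^1 * 71^1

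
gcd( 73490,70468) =2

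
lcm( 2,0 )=0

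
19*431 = 8189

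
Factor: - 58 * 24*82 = -114144 = - 2^5*3^1*29^1*41^1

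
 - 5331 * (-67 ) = 357177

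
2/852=1/426 = 0.00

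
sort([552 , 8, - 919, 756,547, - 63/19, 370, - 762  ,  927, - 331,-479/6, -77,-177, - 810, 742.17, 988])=[ - 919 ,-810, - 762 , - 331, - 177 , - 479/6, - 77, - 63/19,8,370,547,552,  742.17,  756,927, 988]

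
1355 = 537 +818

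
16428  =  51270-34842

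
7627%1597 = 1239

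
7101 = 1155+5946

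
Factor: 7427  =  7^1*1061^1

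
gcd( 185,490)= 5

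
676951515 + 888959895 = 1565911410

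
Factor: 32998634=2^1*151^1* 109267^1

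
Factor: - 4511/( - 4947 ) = 3^( - 1)*13^1*17^( - 1)*97^(-1 )* 347^1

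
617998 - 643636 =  - 25638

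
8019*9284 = 74448396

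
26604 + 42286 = 68890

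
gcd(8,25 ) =1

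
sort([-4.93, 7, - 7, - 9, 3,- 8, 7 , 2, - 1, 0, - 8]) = [ - 9,  -  8, - 8,-7,-4.93, - 1,0, 2, 3,7,  7 ]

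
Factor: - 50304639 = -3^1*7^1*11^1*59^1*3691^1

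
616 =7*88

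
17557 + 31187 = 48744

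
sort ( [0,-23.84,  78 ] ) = [ - 23.84, 0, 78]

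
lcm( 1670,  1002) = 5010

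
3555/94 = 3555/94 = 37.82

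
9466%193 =9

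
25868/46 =12934/23 =562.35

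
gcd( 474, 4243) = 1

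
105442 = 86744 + 18698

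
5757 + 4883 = 10640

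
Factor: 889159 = 227^1 * 3917^1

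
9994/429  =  9994/429 = 23.30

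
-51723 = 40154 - 91877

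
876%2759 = 876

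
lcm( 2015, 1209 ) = 6045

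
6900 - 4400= 2500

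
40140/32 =10035/8 = 1254.38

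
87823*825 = 72453975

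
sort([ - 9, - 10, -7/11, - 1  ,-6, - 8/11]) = [ - 10, - 9,-6, -1 , - 8/11,-7/11]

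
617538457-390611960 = 226926497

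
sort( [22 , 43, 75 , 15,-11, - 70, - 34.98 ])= [ - 70, - 34.98 , - 11 , 15 , 22 , 43,75]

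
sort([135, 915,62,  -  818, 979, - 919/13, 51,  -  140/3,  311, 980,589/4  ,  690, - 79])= [ - 818, - 79, - 919/13, - 140/3,51,  62, 135,589/4,311 , 690, 915, 979, 980]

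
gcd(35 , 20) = 5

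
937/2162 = 937/2162 =0.43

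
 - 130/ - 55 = 2 + 4/11 = 2.36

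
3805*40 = 152200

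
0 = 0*2697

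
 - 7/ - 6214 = 7/6214 = 0.00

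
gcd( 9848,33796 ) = 4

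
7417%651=256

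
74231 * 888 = 65917128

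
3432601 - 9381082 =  - 5948481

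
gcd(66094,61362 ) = 14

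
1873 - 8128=-6255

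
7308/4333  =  1+425/619 = 1.69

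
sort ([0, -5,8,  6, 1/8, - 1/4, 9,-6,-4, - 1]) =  [ - 6, - 5,-4,  -  1, - 1/4,0, 1/8  ,  6,8,9 ]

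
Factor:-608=- 2^5*19^1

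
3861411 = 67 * 57633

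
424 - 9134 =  - 8710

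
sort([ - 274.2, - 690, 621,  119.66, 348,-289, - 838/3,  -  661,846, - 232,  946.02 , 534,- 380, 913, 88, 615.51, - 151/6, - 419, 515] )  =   [ - 690, - 661, - 419, - 380,-289, - 838/3, -274.2, - 232,-151/6,88, 119.66, 348, 515,  534, 615.51, 621 , 846,913, 946.02]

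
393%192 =9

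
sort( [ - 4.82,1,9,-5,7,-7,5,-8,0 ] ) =[ - 8,  -  7, - 5  , - 4.82,0,1,5,7, 9 ] 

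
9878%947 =408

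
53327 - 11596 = 41731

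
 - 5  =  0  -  5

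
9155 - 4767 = 4388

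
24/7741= 24/7741=0.00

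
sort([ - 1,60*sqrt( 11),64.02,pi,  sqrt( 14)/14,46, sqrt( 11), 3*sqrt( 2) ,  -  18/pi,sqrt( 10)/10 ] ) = [ - 18/pi,  -  1,  sqrt( 14 )/14,sqrt( 10)/10,pi,sqrt(11),3*sqrt( 2 ),46,64.02 , 60*sqrt( 11)]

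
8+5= 13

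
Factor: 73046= 2^1 *36523^1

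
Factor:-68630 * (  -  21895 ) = 2^1*5^2 * 29^1*151^1*6863^1 =1502653850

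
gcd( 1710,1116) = 18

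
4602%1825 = 952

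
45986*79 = 3632894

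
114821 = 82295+32526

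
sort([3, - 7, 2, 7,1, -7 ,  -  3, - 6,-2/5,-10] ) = [ - 10,- 7,-7, - 6,-3,-2/5,1, 2,3 , 7 ] 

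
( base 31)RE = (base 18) 2b5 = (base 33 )pq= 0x353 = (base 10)851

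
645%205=30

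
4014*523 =2099322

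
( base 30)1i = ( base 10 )48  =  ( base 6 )120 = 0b110000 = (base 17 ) 2e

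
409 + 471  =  880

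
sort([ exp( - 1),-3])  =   [ - 3, exp( - 1)]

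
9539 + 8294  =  17833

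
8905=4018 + 4887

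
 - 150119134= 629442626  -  779561760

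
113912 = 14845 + 99067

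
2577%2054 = 523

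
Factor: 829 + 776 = 1605 = 3^1*5^1*107^1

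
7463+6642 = 14105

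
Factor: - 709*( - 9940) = 7047460 = 2^2*5^1*7^1*71^1 * 709^1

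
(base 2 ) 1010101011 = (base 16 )2AB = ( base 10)683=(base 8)1253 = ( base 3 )221022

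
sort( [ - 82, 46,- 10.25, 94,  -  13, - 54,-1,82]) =[-82, - 54, - 13, - 10.25,  -  1,46,82,94] 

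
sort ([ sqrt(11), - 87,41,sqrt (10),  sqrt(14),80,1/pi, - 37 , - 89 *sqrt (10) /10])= [ - 87,  -  37,-89*sqrt(10 ) /10,1/pi,sqrt(10),  sqrt(11),sqrt(14 ), 41 , 80]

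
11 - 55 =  - 44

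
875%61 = 21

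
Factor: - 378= - 2^1*3^3*7^1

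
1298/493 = 1298/493 = 2.63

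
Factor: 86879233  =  7^1*12411319^1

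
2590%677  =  559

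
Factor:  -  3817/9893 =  - 11^1*13^( - 1 )* 347^1*761^( - 1 )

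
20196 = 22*918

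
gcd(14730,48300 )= 30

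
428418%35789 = 34739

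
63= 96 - 33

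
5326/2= 2663 = 2663.00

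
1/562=1/562 = 0.00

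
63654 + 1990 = 65644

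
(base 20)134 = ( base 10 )464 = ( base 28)GG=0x1d0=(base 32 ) eg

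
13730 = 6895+6835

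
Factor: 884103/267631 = 3^1*7^(- 1)*11^1*13^( - 1 )*17^(-1)*73^1*173^( - 1 )*367^1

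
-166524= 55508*( - 3 ) 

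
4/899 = 4/899 = 0.00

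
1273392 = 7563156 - 6289764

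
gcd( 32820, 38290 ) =5470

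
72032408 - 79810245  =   - 7777837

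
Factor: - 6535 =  - 5^1 * 1307^1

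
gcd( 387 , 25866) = 9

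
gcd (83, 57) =1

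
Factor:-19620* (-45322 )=2^3 * 3^2*5^1 * 17^1*31^1* 43^1*109^1 = 889217640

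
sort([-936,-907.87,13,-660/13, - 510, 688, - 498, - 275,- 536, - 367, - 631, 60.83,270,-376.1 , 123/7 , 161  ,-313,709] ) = [- 936,  -  907.87,-631, - 536,-510, -498, - 376.1, - 367, - 313 , - 275  , - 660/13,13,123/7,60.83,161, 270,688, 709]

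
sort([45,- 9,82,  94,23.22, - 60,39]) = [  -  60, - 9 , 23.22,  39, 45,82 , 94 ]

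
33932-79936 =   -  46004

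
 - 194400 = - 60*3240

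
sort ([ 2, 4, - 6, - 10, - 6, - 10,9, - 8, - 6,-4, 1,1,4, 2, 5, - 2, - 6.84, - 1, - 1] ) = [ - 10, - 10, - 8, - 6.84, - 6 , - 6, - 6, - 4, - 2, - 1,  -  1, 1,1 , 2, 2, 4,4, 5, 9]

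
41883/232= 41883/232 =180.53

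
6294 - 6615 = -321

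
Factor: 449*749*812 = 2^2*7^2*29^1*107^1*449^1= 273076412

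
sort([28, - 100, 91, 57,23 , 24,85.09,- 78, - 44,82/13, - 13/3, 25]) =[ - 100, - 78, - 44,- 13/3,82/13,23, 24,25,28,57,85.09, 91 ]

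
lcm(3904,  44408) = 355264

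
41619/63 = 660  +  13/21 =660.62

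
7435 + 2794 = 10229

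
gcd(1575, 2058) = 21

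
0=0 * 49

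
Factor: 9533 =9533^1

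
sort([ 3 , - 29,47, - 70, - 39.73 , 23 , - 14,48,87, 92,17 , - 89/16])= [  -  70,  -  39.73, - 29,-14 , - 89/16,3, 17,23,  47,  48, 87,92 ] 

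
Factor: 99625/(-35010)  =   - 2^(  -  1)*3^( - 2 )*5^2*389^( - 1 )*797^1=-19925/7002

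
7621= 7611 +10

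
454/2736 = 227/1368  =  0.17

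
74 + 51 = 125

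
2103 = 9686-7583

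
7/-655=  - 7/655= - 0.01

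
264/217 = 1+47/217 = 1.22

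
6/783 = 2/261 = 0.01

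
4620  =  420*11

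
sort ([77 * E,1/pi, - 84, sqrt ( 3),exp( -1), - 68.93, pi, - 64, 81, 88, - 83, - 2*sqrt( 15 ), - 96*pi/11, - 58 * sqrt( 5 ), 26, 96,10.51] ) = [ - 58*sqrt( 5), - 84,-83, - 68.93 ,-64, - 96*pi/11,-2 * sqrt (15), 1/pi, exp( - 1), sqrt( 3), pi, 10.51, 26, 81, 88, 96,77*E] 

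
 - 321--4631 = 4310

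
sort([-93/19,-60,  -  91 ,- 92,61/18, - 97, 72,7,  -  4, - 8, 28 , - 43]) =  [ - 97, - 92, - 91 , - 60, - 43, -8,-93/19, - 4,61/18,7,28,72 ] 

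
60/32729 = 60/32729 = 0.00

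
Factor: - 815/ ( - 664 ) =2^( - 3)*5^1*83^(-1)*163^1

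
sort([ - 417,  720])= [- 417, 720 ] 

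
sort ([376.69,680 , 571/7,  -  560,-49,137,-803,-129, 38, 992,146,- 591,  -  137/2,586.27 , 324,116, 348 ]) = [ - 803, - 591,-560, - 129, - 137/2, - 49, 38,571/7,116,137,146,324,348,376.69,586.27, 680, 992] 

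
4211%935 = 471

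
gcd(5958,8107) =1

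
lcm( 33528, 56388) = 1240536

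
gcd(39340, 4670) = 10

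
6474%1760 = 1194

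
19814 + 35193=55007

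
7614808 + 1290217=8905025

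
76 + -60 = 16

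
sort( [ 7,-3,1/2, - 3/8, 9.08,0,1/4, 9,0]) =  [ - 3  , - 3/8,0, 0, 1/4, 1/2, 7, 9, 9.08]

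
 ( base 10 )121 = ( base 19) 67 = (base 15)81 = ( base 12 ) A1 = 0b1111001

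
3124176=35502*88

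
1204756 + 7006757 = 8211513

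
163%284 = 163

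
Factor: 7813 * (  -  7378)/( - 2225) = 2^1*5^(-2)*7^1 * 13^1*17^1*31^1*89^( - 1)*601^1 = 57644314/2225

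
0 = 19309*0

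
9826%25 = 1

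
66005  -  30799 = 35206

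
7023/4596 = 1+809/1532 = 1.53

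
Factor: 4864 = 2^8*19^1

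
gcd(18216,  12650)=506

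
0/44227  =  0  =  0.00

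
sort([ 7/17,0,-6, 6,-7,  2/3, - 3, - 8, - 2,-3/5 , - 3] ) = [ - 8 ,-7,-6,-3, - 3,  -  2, - 3/5,0,  7/17 , 2/3, 6] 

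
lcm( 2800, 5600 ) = 5600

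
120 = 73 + 47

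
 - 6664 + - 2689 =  - 9353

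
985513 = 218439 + 767074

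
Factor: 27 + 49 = 2^2*19^1 =76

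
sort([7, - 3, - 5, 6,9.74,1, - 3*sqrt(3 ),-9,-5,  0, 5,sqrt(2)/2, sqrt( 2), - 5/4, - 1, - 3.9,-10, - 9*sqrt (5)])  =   [ - 9*sqrt( 5), - 10, - 9, - 3*sqrt( 3), - 5,-5, - 3.9,-3, - 5/4, - 1, 0, sqrt ( 2) /2,1, sqrt( 2),5,  6, 7,9.74 ] 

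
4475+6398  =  10873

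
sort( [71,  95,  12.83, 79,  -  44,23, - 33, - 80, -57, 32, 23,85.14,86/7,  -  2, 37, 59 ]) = [-80, - 57, - 44, - 33,  -  2, 86/7,12.83, 23, 23, 32,  37, 59 , 71,79,  85.14, 95 ]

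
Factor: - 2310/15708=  - 2^( - 1 )*5^1*17^( - 1)  =  - 5/34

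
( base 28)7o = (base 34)6G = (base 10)220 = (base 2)11011100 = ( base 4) 3130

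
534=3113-2579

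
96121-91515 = 4606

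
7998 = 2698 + 5300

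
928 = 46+882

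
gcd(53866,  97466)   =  2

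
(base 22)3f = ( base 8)121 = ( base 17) 4d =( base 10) 81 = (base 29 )2N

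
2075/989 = 2075/989 = 2.10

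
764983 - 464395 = 300588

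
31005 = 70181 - 39176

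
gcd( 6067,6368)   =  1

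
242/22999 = 242/22999 = 0.01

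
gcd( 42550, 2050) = 50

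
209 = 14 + 195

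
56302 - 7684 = 48618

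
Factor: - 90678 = -2^1  *  3^1*7^1*17^1 * 127^1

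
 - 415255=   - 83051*5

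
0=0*9811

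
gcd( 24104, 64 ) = 8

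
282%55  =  7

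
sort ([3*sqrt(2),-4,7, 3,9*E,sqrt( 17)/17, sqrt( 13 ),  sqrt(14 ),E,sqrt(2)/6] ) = [ - 4,sqrt(2)/6, sqrt( 17)/17, E, 3,  sqrt ( 13 ),sqrt( 14), 3*sqrt( 2), 7,9*E]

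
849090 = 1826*465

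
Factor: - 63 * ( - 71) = 4473 = 3^2*7^1*71^1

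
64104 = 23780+40324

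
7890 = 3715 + 4175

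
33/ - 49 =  - 33/49 =-0.67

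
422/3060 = 211/1530 = 0.14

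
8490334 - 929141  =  7561193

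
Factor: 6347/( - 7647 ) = -3^(-1)*11^1*577^1*2549^(  -  1)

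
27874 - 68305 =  - 40431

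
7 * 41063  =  287441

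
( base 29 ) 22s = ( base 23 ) 37k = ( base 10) 1768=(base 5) 24033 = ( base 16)6e8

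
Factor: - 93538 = -2^1*46769^1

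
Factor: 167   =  167^1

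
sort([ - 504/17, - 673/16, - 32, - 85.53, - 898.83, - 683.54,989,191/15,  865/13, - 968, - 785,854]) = [ - 968,-898.83, - 785, - 683.54, - 85.53,-673/16, - 32, - 504/17,191/15 , 865/13, 854,  989]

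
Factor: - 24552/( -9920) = 2^ ( - 3) * 3^2*5^( - 1)*11^1=99/40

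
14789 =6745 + 8044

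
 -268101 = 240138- 508239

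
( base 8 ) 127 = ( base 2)1010111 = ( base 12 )73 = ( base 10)87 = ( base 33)2L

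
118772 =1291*92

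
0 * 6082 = 0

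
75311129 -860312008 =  -785000879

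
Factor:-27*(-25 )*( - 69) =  - 3^4*5^2 *23^1=- 46575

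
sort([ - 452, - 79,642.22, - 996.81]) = [ - 996.81, - 452, - 79, 642.22] 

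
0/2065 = 0 =0.00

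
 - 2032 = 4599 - 6631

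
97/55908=97/55908 = 0.00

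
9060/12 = 755   =  755.00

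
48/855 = 16/285 = 0.06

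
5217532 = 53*98444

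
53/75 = 53/75 = 0.71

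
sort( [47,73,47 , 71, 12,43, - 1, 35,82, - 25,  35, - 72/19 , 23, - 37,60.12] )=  [ - 37, - 25,-72/19,-1, 12,23,35,35 , 43,47, 47, 60.12, 71,73,82] 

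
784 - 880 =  - 96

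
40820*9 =367380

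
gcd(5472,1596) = 228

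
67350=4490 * 15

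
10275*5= 51375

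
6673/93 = 71 +70/93 = 71.75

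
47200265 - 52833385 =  - 5633120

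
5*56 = 280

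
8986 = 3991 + 4995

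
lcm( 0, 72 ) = 0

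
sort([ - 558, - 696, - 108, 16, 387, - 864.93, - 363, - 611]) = [-864.93 , - 696  , - 611, - 558, - 363, - 108 , 16, 387]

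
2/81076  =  1/40538=0.00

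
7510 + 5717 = 13227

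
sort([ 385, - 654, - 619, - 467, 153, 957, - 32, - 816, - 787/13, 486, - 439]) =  [ - 816,-654, - 619, - 467, - 439, - 787/13, - 32,153, 385, 486,957]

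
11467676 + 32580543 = 44048219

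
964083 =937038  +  27045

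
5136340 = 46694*110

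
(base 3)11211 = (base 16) 82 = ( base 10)130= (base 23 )5f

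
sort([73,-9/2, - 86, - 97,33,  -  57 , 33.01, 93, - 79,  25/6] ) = [ - 97,  -  86, - 79, - 57,-9/2, 25/6 , 33,33.01, 73,93 ]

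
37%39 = 37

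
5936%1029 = 791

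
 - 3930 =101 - 4031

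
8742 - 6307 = 2435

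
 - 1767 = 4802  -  6569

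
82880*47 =3895360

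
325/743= 325/743 = 0.44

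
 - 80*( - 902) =72160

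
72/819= 8/91 = 0.09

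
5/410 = 1/82 = 0.01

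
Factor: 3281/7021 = 193/413 = 7^( - 1 )* 59^( - 1 )*193^1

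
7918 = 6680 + 1238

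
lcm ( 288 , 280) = 10080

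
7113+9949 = 17062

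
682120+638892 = 1321012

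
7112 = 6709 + 403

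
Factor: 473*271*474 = 60758742  =  2^1*3^1*11^1*43^1*79^1*271^1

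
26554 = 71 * 374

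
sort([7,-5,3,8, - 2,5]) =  [ -5, - 2,  3, 5,7, 8]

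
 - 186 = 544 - 730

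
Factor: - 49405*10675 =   -  527398375=-5^3*7^1*41^1*61^1*241^1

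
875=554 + 321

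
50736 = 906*56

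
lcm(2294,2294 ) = 2294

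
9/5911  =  9/5911= 0.00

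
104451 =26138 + 78313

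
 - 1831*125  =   - 228875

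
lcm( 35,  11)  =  385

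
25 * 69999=1749975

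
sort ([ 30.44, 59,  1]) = [1,30.44,59 ]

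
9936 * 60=596160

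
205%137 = 68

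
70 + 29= 99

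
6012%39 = 6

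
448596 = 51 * 8796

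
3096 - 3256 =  - 160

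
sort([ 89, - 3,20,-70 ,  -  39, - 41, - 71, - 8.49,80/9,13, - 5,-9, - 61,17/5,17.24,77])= [ - 71,- 70,- 61, - 41, -39, - 9, - 8.49 , - 5,-3 , 17/5, 80/9 , 13,17.24,20 , 77,89]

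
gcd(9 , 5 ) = 1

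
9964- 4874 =5090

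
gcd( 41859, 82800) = 9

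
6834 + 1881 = 8715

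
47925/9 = 5325= 5325.00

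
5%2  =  1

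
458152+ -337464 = 120688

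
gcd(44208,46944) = 144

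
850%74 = 36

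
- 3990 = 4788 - 8778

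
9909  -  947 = 8962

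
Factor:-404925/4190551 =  - 3^1*5^2*17^( - 1 )*53^ ( - 1 )*4651^( - 1)*5399^1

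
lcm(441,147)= 441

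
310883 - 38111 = 272772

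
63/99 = 7/11 = 0.64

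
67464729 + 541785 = 68006514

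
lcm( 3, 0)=0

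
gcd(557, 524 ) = 1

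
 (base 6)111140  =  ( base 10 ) 9348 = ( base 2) 10010010000100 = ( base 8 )22204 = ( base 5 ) 244343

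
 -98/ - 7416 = 49/3708=0.01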